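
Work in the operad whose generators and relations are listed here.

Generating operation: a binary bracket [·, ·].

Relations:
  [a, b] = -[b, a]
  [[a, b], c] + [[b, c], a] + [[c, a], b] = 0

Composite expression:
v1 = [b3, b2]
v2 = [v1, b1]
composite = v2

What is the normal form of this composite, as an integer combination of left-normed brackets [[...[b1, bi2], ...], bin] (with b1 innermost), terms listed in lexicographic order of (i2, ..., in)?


[[b1, b2], b3] - [[b1, b3], b2]


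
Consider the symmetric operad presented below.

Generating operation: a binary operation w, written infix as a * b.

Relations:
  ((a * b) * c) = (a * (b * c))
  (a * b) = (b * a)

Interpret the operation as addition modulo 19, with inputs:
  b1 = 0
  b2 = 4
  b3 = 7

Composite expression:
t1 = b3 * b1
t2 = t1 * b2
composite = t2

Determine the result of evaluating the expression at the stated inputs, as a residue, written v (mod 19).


11 (mod 19)


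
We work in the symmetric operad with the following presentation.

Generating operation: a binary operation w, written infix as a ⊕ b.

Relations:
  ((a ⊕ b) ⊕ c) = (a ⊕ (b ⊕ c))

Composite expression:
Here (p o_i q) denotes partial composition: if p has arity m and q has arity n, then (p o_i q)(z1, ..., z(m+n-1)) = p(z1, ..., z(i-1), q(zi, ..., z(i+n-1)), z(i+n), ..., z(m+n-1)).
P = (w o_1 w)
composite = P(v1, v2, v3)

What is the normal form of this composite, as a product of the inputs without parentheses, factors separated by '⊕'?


v1 ⊕ v2 ⊕ v3

Every regrouping of w is equal, so read the v-inputs in written order.
(v1 ⊕ v2) collapses to v1 ⊕ v2
((v1 ⊕ v2) ⊕ v3) collapses to v1 ⊕ v2 ⊕ v3


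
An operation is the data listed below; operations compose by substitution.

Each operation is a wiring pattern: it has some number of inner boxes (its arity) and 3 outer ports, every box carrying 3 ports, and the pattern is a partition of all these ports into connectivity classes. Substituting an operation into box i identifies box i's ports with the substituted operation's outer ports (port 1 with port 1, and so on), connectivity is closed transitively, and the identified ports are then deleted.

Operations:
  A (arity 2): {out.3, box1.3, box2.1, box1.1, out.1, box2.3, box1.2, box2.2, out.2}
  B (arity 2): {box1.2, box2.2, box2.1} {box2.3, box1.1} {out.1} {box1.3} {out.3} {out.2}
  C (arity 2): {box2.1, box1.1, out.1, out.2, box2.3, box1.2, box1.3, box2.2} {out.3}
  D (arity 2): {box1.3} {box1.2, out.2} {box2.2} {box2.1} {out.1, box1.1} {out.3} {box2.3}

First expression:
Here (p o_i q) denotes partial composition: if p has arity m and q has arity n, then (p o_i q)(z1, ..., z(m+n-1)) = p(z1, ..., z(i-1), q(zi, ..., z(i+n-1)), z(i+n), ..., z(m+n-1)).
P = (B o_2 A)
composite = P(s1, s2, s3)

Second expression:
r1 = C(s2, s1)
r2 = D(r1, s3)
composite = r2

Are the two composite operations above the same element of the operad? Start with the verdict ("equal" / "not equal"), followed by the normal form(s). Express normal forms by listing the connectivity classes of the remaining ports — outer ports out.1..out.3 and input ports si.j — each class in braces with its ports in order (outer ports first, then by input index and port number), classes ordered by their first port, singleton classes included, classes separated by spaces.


not equal; first: {out.1} {out.2} {out.3} {s1.1, s1.2, s2.1, s2.2, s2.3, s3.1, s3.2, s3.3} {s1.3}; second: {out.1, out.2, s1.1, s1.2, s1.3, s2.1, s2.2, s2.3} {out.3} {s3.1} {s3.2} {s3.3}


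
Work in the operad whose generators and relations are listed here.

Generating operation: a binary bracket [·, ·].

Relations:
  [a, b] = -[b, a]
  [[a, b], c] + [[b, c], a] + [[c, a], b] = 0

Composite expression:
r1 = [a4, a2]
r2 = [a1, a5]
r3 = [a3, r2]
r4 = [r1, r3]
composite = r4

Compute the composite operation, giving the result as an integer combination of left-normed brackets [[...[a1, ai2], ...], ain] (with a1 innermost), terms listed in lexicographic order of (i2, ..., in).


-[[[[a1, a5], a3], a2], a4] + [[[[a1, a5], a3], a4], a2]

In the tensor algebra, words opening a1 carry the a1-anchored form.
Composite bracket: [[a4, a2], [a3, [a1, a5]]]
The bracket unfolds into 16 signed words via [a, b] = ab - ba (2^4 = 16).
The a1-initial words carry the normal form:
  word a1a5a3a2a4 has sign -1, contributing -[[[[a1, a5], a3], a2], a4]
  word a1a5a3a4a2 has sign +1, contributing +[[[[a1, a5], a3], a4], a2]


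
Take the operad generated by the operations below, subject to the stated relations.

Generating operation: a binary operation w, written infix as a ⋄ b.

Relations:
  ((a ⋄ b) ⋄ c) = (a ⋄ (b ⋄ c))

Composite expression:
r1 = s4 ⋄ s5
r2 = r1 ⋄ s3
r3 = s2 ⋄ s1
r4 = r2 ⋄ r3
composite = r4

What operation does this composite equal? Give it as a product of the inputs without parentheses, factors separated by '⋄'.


s4 ⋄ s5 ⋄ s3 ⋄ s2 ⋄ s1

Under associativity of w, the answer is the s's in reading order.
(s4 ⋄ s5) linearizes to s4 ⋄ s5
((s4 ⋄ s5) ⋄ s3) linearizes to s4 ⋄ s5 ⋄ s3
(s2 ⋄ s1) linearizes to s2 ⋄ s1
(((s4 ⋄ s5) ⋄ s3) ⋄ (s2 ⋄ s1)) linearizes to s4 ⋄ s5 ⋄ s3 ⋄ s2 ⋄ s1


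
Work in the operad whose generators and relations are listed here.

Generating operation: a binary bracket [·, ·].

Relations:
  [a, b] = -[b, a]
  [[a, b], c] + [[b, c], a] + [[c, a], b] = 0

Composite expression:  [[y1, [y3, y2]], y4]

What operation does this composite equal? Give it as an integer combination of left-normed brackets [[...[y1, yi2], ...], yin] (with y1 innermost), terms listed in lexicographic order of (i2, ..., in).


-[[[y1, y2], y3], y4] + [[[y1, y3], y2], y4]


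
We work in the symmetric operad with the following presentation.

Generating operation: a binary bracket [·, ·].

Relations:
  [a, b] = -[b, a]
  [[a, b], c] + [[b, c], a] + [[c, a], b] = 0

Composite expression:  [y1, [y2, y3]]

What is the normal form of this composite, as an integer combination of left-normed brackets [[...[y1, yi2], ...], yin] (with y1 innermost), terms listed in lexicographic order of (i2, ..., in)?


[[y1, y2], y3] - [[y1, y3], y2]

Skip Jacobi rewriting: expand, keep y1-initial words, read off terms.
Composite bracket: [y1, [y2, y3]]
The bracket unfolds into 4 signed words via [a, b] = ab - ba (2^2 = 4).
Collect the words opening with y1:
  y1y2y3 (sign +1) contributes +[[y1, y2], y3]
  y1y3y2 (sign -1) contributes -[[y1, y3], y2]


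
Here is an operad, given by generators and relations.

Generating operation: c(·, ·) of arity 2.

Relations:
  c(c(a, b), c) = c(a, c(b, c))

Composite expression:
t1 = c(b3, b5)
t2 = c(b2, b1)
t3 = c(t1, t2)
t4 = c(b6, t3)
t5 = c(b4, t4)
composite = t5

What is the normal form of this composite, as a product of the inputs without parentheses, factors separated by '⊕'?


Key point: c is associative — brackets drop, the b-order remains.
c(b3, b5) collapses to b3 ⊕ b5
c(b2, b1) collapses to b2 ⊕ b1
c(c(b3, b5), c(b2, b1)) collapses to b3 ⊕ b5 ⊕ b2 ⊕ b1
c(b6, c(c(b3, b5), c(b2, b1))) collapses to b6 ⊕ b3 ⊕ b5 ⊕ b2 ⊕ b1
c(b4, c(b6, c(c(b3, b5), c(b2, b1)))) collapses to b4 ⊕ b6 ⊕ b3 ⊕ b5 ⊕ b2 ⊕ b1

b4 ⊕ b6 ⊕ b3 ⊕ b5 ⊕ b2 ⊕ b1


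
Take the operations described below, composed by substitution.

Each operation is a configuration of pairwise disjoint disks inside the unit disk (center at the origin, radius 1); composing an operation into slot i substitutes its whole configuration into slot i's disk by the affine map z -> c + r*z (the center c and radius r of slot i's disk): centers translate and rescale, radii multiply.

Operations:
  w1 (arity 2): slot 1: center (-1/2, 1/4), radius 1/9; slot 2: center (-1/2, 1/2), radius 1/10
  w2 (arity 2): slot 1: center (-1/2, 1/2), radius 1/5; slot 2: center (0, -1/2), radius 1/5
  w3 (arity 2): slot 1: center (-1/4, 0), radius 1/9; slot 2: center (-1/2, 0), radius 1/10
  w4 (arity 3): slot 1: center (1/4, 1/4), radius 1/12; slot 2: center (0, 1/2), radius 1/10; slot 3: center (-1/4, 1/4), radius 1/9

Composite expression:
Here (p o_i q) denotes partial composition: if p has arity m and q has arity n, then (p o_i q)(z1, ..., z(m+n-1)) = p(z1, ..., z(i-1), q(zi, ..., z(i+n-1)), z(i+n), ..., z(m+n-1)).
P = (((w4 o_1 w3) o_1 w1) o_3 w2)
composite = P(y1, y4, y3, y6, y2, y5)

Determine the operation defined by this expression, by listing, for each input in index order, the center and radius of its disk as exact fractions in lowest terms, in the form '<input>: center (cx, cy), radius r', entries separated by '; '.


y1: center (97/432, 109/432), radius 1/972; y2: center (0, 1/2), radius 1/10; y3: center (49/240, 61/240), radius 1/600; y4: center (97/432, 55/216), radius 1/1080; y5: center (-1/4, 1/4), radius 1/9; y6: center (5/24, 59/240), radius 1/600


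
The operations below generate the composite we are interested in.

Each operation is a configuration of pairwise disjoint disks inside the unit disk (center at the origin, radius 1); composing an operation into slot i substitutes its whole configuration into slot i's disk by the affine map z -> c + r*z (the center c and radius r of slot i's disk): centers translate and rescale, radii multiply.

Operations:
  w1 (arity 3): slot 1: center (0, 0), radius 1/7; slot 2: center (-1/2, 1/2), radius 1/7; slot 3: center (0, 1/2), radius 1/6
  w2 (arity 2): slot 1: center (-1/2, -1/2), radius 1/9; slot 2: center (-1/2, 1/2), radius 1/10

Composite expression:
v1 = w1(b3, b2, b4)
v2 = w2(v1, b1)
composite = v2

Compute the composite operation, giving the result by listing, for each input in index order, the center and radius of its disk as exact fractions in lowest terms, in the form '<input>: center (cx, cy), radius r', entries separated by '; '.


b1: center (-1/2, 1/2), radius 1/10; b2: center (-5/9, -4/9), radius 1/63; b3: center (-1/2, -1/2), radius 1/63; b4: center (-1/2, -4/9), radius 1/54

Nesting under w2 composes maps z -> c + r*z down each b-path.
tracing b3 down its 2-map path: center (-1/2, -1/2), radius 1/63
tracing b2 down its 2-map path: center (-5/9, -4/9), radius 1/63
tracing b4 down its 2-map path: center (-1/2, -4/9), radius 1/54
tracing b1 down its 1-map path: center (-1/2, 1/2), radius 1/10


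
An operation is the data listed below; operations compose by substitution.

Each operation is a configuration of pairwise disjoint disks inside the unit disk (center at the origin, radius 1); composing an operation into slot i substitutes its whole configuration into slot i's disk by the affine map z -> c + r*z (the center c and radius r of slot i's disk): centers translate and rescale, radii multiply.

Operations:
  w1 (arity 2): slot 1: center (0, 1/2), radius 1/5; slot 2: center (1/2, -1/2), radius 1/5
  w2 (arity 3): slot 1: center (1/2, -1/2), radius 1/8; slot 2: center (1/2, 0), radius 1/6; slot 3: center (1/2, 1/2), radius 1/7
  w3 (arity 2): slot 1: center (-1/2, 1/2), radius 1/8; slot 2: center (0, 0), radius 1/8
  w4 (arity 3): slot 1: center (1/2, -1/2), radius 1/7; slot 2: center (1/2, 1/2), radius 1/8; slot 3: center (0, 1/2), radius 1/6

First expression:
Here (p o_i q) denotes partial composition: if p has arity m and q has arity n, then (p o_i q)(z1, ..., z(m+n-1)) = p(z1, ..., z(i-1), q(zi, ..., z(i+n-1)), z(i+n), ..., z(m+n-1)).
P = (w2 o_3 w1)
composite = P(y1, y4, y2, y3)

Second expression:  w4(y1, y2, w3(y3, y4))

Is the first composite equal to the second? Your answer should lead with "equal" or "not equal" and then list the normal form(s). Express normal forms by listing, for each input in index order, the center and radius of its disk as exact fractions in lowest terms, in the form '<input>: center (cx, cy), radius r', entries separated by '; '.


not equal — first y1: center (1/2, -1/2), radius 1/8; y2: center (1/2, 4/7), radius 1/35; y3: center (4/7, 3/7), radius 1/35; y4: center (1/2, 0), radius 1/6, second y1: center (1/2, -1/2), radius 1/7; y2: center (1/2, 1/2), radius 1/8; y3: center (-1/12, 7/12), radius 1/48; y4: center (0, 1/2), radius 1/48

Reducing the first expression gives y1: center (1/2, -1/2), radius 1/8; y2: center (1/2, 4/7), radius 1/35; y3: center (4/7, 3/7), radius 1/35; y4: center (1/2, 0), radius 1/6
Reducing the second expression gives y1: center (1/2, -1/2), radius 1/7; y2: center (1/2, 1/2), radius 1/8; y3: center (-1/12, 7/12), radius 1/48; y4: center (0, 1/2), radius 1/48
Distinct normal forms: not equal.


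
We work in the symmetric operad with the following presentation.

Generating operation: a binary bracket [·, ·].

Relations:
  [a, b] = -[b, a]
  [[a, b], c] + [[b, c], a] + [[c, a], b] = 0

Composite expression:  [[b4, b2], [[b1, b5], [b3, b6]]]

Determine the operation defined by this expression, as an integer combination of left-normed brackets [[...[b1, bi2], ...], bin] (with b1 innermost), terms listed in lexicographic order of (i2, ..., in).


Left-normed coefficients sit on the b1-initial expansion words.
Composite bracket: [[b4, b2], [[b1, b5], [b3, b6]]]
Expanding via [a, b] = ab - ba: 32 signed words (2^5 = 32).
Collect the words opening with b1:
  from b1b5b3b6b2b4, sign +1: term +[[[[[b1, b5], b3], b6], b2], b4]
  from b1b5b3b6b4b2, sign -1: term -[[[[[b1, b5], b3], b6], b4], b2]
  from b1b5b6b3b2b4, sign -1: term -[[[[[b1, b5], b6], b3], b2], b4]
  from b1b5b6b3b4b2, sign +1: term +[[[[[b1, b5], b6], b3], b4], b2]

[[[[[b1, b5], b3], b6], b2], b4] - [[[[[b1, b5], b3], b6], b4], b2] - [[[[[b1, b5], b6], b3], b2], b4] + [[[[[b1, b5], b6], b3], b4], b2]


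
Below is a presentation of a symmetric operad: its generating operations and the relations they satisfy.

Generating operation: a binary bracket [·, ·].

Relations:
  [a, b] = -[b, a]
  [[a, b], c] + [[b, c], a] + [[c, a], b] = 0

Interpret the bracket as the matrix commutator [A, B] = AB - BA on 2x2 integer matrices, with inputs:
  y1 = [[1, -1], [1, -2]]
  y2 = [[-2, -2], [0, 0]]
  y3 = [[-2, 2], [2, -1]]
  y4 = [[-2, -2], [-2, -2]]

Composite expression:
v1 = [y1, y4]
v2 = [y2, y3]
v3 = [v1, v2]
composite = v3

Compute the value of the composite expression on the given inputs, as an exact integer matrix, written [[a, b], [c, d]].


[[12, -96], [-80, -12]]

[y1, y4] = [[4, -6], [6, -4]]
[y2, y3] = [[-4, -6], [4, 4]]
[[y1, y4], [y2, y3]] = [[12, -96], [-80, -12]]


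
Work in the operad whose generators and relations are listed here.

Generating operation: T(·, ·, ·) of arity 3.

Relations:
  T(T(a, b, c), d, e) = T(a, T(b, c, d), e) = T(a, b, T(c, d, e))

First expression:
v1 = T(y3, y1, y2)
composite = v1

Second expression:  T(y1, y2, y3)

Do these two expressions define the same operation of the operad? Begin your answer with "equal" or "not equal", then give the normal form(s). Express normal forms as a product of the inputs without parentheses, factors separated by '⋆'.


not equal — first y3 ⋆ y1 ⋆ y2, second y1 ⋆ y2 ⋆ y3

The first expression, normalized: y3 ⋆ y1 ⋆ y2
The second expression, normalized: y1 ⋆ y2 ⋆ y3
The forms do not match — not equal.


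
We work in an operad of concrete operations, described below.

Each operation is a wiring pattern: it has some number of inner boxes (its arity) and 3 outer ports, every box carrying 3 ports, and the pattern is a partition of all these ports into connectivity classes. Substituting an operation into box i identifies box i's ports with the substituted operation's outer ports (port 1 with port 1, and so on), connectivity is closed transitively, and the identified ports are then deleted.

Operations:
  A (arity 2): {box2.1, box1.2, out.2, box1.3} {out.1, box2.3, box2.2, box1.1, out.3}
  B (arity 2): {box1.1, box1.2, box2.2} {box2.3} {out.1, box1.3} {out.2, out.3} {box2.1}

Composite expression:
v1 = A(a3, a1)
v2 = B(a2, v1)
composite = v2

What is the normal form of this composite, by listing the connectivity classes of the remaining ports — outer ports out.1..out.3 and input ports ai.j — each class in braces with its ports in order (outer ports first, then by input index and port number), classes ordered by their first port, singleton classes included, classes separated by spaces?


{out.1, a2.3} {out.2, out.3} {a1.1, a2.1, a2.2, a3.2, a3.3} {a1.2, a1.3, a3.1}


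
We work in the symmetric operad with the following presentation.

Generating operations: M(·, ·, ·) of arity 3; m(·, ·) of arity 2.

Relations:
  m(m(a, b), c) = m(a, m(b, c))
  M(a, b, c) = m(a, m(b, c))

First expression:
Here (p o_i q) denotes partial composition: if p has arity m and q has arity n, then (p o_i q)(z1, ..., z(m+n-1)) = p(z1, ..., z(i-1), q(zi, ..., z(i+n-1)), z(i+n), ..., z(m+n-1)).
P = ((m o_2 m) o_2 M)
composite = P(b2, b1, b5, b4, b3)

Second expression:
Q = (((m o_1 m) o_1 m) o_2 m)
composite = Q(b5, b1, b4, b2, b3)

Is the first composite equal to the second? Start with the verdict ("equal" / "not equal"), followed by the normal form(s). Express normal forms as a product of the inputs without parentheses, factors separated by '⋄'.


not equal — first b2 ⋄ b1 ⋄ b5 ⋄ b4 ⋄ b3, second b5 ⋄ b1 ⋄ b4 ⋄ b2 ⋄ b3

Reducing the first expression gives b2 ⋄ b1 ⋄ b5 ⋄ b4 ⋄ b3
Reducing the second expression gives b5 ⋄ b1 ⋄ b4 ⋄ b2 ⋄ b3
They disagree, so not equal.


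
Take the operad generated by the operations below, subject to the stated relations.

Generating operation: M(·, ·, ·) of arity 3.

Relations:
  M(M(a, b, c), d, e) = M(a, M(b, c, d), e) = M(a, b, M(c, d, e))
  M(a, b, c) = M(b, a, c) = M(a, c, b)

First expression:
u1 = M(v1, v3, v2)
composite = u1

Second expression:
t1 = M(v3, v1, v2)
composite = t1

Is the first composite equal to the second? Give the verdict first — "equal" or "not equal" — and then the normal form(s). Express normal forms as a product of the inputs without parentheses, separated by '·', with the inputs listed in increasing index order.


equal; both compose to v1 · v2 · v3

The first expression reduces to v1 · v2 · v3
The second expression reduces to v1 · v2 · v3
One common form — equal.


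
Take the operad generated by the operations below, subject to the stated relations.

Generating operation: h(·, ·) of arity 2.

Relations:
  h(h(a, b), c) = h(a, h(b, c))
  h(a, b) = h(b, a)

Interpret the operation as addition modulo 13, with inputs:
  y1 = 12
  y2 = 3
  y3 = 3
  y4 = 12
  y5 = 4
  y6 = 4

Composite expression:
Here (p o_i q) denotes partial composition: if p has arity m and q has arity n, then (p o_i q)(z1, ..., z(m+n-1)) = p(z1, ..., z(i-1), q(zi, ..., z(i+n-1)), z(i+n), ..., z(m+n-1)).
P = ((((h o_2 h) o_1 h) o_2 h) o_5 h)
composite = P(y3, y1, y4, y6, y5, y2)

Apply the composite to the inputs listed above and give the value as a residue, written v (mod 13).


12 (mod 13)

h(y1, y4) = 11
h(y3, h(y1, y4)) = 1
h(y5, y2) = 7
h(y6, h(y5, y2)) = 11
h(h(y3, h(y1, y4)), h(y6, h(y5, y2))) = 12


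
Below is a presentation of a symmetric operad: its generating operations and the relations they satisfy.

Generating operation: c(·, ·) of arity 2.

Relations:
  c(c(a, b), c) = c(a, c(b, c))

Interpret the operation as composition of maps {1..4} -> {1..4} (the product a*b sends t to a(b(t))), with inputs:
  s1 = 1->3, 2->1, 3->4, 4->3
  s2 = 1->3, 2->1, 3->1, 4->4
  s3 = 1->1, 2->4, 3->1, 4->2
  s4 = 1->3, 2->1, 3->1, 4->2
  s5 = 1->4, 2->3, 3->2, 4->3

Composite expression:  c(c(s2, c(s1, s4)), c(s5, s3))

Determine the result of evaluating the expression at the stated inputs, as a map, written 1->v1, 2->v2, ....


c(s1, s4) = 1->4, 2->3, 3->3, 4->1
c(s2, c(s1, s4)) = 1->4, 2->1, 3->1, 4->3
c(s5, s3) = 1->4, 2->3, 3->4, 4->3
c(c(s2, c(s1, s4)), c(s5, s3)) = 1->3, 2->1, 3->3, 4->1

1->3, 2->1, 3->3, 4->1


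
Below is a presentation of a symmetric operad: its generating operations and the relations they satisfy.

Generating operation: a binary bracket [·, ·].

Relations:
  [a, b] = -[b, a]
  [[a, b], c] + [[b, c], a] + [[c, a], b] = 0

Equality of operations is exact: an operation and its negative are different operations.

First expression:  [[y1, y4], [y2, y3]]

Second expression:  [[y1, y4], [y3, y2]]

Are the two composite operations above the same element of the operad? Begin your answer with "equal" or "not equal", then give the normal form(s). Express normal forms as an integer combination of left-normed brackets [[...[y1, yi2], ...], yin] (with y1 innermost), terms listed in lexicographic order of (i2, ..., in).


not equal; first: [[[y1, y4], y2], y3] - [[[y1, y4], y3], y2]; second: -[[[y1, y4], y2], y3] + [[[y1, y4], y3], y2]

The first composite normalizes to [[[y1, y4], y2], y3] - [[[y1, y4], y3], y2]
The second composite normalizes to -[[[y1, y4], y2], y3] + [[[y1, y4], y3], y2]
No match — not equal.


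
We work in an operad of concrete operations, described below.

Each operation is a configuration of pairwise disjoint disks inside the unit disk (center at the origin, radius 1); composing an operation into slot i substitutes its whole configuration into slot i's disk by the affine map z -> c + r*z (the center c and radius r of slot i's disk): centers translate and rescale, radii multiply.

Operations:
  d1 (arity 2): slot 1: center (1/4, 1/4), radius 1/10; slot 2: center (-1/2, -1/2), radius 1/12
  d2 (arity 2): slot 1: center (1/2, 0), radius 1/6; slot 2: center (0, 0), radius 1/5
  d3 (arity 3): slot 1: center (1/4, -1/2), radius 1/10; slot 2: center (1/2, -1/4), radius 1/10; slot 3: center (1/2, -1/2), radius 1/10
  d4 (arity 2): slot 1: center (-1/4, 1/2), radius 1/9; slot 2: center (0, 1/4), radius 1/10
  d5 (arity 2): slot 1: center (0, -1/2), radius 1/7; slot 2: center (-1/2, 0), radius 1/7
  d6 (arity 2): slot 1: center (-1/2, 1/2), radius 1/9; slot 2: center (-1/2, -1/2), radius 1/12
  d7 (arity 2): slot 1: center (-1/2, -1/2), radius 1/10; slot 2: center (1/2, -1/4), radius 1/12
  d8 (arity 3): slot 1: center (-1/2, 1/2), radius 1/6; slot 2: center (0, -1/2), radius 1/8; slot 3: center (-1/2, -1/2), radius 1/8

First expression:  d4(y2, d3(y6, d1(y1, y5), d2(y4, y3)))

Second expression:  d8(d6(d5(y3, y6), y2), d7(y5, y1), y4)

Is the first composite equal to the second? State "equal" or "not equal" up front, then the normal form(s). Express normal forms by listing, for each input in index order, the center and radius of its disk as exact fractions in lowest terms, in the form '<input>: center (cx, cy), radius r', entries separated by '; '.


not equal; first: y1: center (21/400, 91/400), radius 1/1000; y2: center (-1/4, 1/2), radius 1/9; y3: center (1/20, 1/5), radius 1/500; y4: center (11/200, 1/5), radius 1/600; y5: center (9/200, 11/50), radius 1/1200; y6: center (1/40, 1/5), radius 1/100; second: y1: center (1/16, -17/32), radius 1/96; y2: center (-7/12, 5/12), radius 1/72; y3: center (-7/12, 31/54), radius 1/378; y4: center (-1/2, -1/2), radius 1/8; y5: center (-1/16, -9/16), radius 1/80; y6: center (-16/27, 7/12), radius 1/378

Normal form of the first expression: y1: center (21/400, 91/400), radius 1/1000; y2: center (-1/4, 1/2), radius 1/9; y3: center (1/20, 1/5), radius 1/500; y4: center (11/200, 1/5), radius 1/600; y5: center (9/200, 11/50), radius 1/1200; y6: center (1/40, 1/5), radius 1/100
Normal form of the second expression: y1: center (1/16, -17/32), radius 1/96; y2: center (-7/12, 5/12), radius 1/72; y3: center (-7/12, 31/54), radius 1/378; y4: center (-1/2, -1/2), radius 1/8; y5: center (-1/16, -9/16), radius 1/80; y6: center (-16/27, 7/12), radius 1/378
The normal forms differ: not equal.


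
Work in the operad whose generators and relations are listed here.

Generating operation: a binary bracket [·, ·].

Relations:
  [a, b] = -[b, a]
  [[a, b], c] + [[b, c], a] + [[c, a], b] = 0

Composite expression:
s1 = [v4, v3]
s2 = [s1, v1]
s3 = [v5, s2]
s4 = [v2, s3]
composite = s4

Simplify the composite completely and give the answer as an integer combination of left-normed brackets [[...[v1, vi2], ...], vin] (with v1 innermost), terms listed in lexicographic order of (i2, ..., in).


[[[[v1, v3], v4], v5], v2] - [[[[v1, v4], v3], v5], v2]

Antisymmetry and Jacobi reduce to v1-anchored left-normed brackets.
Composite bracket: [v2, [v5, [[v4, v3], v1]]]
Each bracket splits as ab - ba, giving 16 signed words (2^4 = 16).
Keep just the words that open with v1:
  sign of v1v3v4v5v2 is +1, so it contributes +[[[[v1, v3], v4], v5], v2]
  sign of v1v4v3v5v2 is -1, so it contributes -[[[[v1, v4], v3], v5], v2]


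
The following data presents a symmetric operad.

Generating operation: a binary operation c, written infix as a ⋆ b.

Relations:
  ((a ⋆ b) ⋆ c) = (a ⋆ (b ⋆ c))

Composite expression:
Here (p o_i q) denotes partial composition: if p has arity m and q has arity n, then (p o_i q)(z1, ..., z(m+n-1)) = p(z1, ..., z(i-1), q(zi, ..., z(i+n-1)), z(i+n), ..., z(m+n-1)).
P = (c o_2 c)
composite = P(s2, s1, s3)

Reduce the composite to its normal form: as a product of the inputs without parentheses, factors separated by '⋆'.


s2 ⋆ s1 ⋆ s3

Key point: c is associative — brackets drop, the s-order remains.
(s1 ⋆ s3) unparenthesizes to s1 ⋆ s3
(s2 ⋆ (s1 ⋆ s3)) unparenthesizes to s2 ⋆ s1 ⋆ s3


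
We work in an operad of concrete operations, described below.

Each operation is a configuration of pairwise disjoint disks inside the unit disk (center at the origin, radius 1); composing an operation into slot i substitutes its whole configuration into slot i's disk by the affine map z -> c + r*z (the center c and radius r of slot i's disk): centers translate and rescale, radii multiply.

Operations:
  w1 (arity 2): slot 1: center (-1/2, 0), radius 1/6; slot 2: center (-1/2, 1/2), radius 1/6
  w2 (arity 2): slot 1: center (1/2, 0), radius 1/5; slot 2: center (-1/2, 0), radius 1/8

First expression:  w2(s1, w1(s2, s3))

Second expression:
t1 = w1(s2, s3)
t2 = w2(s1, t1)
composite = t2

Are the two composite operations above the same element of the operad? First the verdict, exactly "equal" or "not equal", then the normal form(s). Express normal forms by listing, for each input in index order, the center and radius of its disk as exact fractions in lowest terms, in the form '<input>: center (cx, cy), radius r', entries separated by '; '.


equal; both compose to s1: center (1/2, 0), radius 1/5; s2: center (-9/16, 0), radius 1/48; s3: center (-9/16, 1/16), radius 1/48


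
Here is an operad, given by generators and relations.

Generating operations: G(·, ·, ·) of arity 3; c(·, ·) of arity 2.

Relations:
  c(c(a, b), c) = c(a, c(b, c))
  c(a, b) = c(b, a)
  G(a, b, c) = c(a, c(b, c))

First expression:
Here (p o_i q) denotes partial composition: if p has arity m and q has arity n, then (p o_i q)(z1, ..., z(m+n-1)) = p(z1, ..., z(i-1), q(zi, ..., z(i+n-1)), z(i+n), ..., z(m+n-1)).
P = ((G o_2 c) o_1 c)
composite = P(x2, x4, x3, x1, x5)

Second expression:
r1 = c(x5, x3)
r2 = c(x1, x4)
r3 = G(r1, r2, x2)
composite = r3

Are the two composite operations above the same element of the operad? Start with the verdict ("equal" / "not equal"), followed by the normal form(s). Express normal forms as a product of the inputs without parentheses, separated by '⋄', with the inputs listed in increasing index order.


equal; both compose to x1 ⋄ x2 ⋄ x3 ⋄ x4 ⋄ x5


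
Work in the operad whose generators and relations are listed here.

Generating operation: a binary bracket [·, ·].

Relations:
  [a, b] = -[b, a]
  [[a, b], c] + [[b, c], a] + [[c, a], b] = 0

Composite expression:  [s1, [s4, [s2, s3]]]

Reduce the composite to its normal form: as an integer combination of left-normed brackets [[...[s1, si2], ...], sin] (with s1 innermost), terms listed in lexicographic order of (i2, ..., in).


In the tensor algebra, words opening s1 carry the s1-anchored form.
Composite bracket: [s1, [s4, [s2, s3]]]
Full expansion: 8 signed words from ab - ba (2^3 = 8).
Only words starting with s1 matter:
  from s1s2s3s4, sign -1: term -[[[s1, s2], s3], s4]
  from s1s3s2s4, sign +1: term +[[[s1, s3], s2], s4]
  from s1s4s2s3, sign +1: term +[[[s1, s4], s2], s3]
  from s1s4s3s2, sign -1: term -[[[s1, s4], s3], s2]

-[[[s1, s2], s3], s4] + [[[s1, s3], s2], s4] + [[[s1, s4], s2], s3] - [[[s1, s4], s3], s2]


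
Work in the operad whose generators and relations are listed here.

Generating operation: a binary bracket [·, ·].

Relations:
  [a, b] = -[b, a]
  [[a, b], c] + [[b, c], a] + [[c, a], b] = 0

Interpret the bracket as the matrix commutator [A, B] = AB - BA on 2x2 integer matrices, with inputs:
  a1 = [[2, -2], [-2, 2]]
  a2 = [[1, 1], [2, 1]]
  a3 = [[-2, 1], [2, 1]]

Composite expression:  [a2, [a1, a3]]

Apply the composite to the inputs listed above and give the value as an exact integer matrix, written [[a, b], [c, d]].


[a1, a3] = [[-2, -6], [6, 2]]
[a2, [a1, a3]] = [[18, 4], [-8, -18]]

[[18, 4], [-8, -18]]


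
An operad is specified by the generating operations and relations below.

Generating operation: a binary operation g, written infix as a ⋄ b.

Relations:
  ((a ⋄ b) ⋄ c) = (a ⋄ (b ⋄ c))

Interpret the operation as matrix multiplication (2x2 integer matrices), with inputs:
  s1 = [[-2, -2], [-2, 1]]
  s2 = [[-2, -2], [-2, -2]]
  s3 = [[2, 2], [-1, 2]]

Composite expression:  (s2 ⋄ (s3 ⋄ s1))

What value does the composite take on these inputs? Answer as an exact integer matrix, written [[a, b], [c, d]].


[[20, -4], [20, -4]]

(s3 ⋄ s1) = [[-8, -2], [-2, 4]]
(s2 ⋄ (s3 ⋄ s1)) = [[20, -4], [20, -4]]


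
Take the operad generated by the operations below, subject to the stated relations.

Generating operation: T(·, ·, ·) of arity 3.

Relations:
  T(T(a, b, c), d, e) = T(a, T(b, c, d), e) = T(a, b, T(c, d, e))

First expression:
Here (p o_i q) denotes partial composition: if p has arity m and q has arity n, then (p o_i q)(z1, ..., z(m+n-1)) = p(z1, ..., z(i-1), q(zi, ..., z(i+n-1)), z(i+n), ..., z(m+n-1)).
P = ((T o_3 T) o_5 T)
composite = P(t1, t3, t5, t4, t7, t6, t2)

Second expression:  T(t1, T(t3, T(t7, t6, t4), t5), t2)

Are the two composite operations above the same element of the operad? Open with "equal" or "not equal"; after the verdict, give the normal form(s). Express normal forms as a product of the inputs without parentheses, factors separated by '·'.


not equal: they reduce to t1 · t3 · t5 · t4 · t7 · t6 · t2 and t1 · t3 · t7 · t6 · t4 · t5 · t2

Normal form of the first expression: t1 · t3 · t5 · t4 · t7 · t6 · t2
Normal form of the second expression: t1 · t3 · t7 · t6 · t4 · t5 · t2
Distinct normal forms: not equal.


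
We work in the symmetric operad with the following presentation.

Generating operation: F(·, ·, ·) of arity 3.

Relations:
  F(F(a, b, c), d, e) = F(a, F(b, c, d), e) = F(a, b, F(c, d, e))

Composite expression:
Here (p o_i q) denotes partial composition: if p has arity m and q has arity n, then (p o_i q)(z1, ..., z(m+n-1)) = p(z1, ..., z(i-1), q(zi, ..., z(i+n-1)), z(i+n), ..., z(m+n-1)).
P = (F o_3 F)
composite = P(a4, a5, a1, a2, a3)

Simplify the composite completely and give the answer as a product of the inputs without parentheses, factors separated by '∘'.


All parenthesizations of F agree; list the a-inputs left to right.
F(a1, a2, a3) flattens to a1 ∘ a2 ∘ a3
F(a4, a5, F(a1, a2, a3)) flattens to a4 ∘ a5 ∘ a1 ∘ a2 ∘ a3

a4 ∘ a5 ∘ a1 ∘ a2 ∘ a3


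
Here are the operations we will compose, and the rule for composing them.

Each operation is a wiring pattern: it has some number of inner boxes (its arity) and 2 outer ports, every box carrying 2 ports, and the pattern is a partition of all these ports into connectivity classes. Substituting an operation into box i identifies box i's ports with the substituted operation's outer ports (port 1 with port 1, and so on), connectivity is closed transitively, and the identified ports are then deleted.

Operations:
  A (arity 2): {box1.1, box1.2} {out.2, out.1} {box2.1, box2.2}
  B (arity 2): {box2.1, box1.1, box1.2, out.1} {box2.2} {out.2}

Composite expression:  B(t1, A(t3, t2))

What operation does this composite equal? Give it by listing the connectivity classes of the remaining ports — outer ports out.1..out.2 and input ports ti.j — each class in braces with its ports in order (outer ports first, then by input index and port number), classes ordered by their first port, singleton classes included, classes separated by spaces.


{out.1, t1.1, t1.2} {out.2} {t2.1, t2.2} {t3.1, t3.2}


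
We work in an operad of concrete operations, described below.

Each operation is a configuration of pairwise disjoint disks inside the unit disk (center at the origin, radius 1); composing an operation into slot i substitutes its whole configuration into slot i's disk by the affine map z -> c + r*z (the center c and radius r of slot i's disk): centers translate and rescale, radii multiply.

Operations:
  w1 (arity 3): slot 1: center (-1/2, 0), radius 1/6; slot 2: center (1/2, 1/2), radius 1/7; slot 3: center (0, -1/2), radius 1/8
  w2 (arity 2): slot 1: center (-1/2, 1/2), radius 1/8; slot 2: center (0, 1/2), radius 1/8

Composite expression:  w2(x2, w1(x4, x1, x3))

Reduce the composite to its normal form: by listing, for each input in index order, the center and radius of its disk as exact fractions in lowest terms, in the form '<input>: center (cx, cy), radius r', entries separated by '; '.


x1: center (1/16, 9/16), radius 1/56; x2: center (-1/2, 1/2), radius 1/8; x3: center (0, 7/16), radius 1/64; x4: center (-1/16, 1/2), radius 1/48

Nesting under w2 composes maps z -> c + r*z down each x-path.
tracing x2 down its 1-map path: center (-1/2, 1/2), radius 1/8
tracing x4 down its 2-map path: center (-1/16, 1/2), radius 1/48
tracing x1 down its 2-map path: center (1/16, 9/16), radius 1/56
tracing x3 down its 2-map path: center (0, 7/16), radius 1/64


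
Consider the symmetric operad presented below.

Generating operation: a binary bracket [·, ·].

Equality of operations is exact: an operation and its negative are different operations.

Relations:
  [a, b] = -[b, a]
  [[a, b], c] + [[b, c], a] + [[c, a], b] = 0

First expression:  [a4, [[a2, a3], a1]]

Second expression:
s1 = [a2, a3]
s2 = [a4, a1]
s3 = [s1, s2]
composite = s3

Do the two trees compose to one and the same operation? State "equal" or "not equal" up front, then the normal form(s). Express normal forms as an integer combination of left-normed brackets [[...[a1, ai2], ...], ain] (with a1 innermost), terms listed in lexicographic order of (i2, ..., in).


not equal; first: [[[a1, a2], a3], a4] - [[[a1, a3], a2], a4]; second: [[[a1, a4], a2], a3] - [[[a1, a4], a3], a2]

The first composite normalizes to [[[a1, a2], a3], a4] - [[[a1, a3], a2], a4]
The second composite normalizes to [[[a1, a4], a2], a3] - [[[a1, a4], a3], a2]
Distinct normal forms: not equal.


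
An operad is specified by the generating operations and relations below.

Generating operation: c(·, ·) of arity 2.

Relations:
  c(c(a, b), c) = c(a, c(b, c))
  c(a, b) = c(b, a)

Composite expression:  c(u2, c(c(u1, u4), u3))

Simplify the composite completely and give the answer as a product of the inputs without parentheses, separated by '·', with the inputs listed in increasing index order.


u1 · u2 · u3 · u4

Shape and order are irrelevant to c; the u-input set decides.
c(u1, u4) reduces to u1 · u4
c(c(u1, u4), u3) reduces to u1 · u4 · u3
c(u2, c(c(u1, u4), u3)) reduces to u2 · u1 · u4 · u3
commutativity sorts the factors: u1 · u2 · u3 · u4


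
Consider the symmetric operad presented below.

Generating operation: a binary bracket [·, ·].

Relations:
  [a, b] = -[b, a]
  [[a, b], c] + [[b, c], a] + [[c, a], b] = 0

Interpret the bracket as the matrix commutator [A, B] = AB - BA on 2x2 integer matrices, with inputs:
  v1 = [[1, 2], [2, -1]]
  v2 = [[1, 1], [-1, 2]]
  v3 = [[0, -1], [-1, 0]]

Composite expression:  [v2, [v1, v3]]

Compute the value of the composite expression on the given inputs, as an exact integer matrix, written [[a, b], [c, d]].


[[0, 2], [2, 0]]

[v1, v3] = [[0, -2], [2, 0]]
[v2, [v1, v3]] = [[0, 2], [2, 0]]


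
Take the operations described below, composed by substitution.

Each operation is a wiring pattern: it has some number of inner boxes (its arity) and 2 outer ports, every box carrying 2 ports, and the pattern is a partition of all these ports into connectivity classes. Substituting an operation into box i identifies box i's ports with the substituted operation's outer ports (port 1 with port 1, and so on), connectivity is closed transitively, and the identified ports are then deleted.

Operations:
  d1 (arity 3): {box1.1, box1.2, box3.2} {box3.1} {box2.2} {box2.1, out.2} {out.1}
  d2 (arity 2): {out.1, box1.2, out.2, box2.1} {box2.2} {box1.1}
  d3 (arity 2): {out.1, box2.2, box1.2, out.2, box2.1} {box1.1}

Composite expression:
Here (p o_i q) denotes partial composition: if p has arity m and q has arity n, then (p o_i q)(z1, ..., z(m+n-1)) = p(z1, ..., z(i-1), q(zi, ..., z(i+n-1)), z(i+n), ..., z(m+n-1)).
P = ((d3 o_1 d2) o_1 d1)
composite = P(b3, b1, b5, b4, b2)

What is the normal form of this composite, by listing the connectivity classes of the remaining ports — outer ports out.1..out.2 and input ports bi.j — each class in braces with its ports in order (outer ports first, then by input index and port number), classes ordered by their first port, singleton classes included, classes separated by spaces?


Two ports join when wires chain via d3-identified ports.
the subtree at d1 composes to {out.1} {out.2, b1.1} {b1.2} {b3.1, b3.2, b5.2} {b5.1} on (b3, b1, b5); out.j = own outer ports
the subtree at d2 composes to {out.1, out.2, b1.1, b4.1} {b1.2} {b3.1, b3.2, b5.2} {b4.2} {b5.1} on (b3, b1, b5, b4); out.j = own outer ports
the subtree at d3 composes to {out.1, out.2, b1.1, b2.1, b2.2, b4.1} {b1.2} {b3.1, b3.2, b5.2} {b4.2} {b5.1} on (b3, b1, b5, b4, b2); out.j = own outer ports

{out.1, out.2, b1.1, b2.1, b2.2, b4.1} {b1.2} {b3.1, b3.2, b5.2} {b4.2} {b5.1}


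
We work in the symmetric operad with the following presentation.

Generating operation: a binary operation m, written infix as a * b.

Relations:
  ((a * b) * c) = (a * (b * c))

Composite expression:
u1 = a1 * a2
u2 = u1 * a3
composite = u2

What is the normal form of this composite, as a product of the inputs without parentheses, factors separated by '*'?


a1 * a2 * a3

The m-tree's shape is irrelevant; the a-reading-order decides.
(a1 * a2) spells out as a1 * a2
((a1 * a2) * a3) spells out as a1 * a2 * a3


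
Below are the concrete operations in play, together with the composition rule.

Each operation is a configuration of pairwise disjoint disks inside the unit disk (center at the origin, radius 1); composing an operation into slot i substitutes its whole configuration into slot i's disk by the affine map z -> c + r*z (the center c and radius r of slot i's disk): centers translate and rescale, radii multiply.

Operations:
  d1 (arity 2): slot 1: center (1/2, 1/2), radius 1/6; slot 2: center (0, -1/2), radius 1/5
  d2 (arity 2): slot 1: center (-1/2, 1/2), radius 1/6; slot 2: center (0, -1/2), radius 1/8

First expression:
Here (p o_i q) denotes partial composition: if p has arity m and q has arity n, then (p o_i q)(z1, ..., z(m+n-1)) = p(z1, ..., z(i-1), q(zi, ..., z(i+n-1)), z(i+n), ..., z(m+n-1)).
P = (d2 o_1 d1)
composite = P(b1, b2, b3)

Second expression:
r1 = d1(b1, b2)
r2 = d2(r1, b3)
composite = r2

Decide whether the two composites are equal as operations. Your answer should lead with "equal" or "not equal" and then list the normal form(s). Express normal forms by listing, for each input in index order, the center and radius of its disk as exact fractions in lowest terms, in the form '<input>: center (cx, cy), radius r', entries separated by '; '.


equal — both sides give b1: center (-5/12, 7/12), radius 1/36; b2: center (-1/2, 5/12), radius 1/30; b3: center (0, -1/2), radius 1/8

The first expression reduces to b1: center (-5/12, 7/12), radius 1/36; b2: center (-1/2, 5/12), radius 1/30; b3: center (0, -1/2), radius 1/8
The second expression reduces to b1: center (-5/12, 7/12), radius 1/36; b2: center (-1/2, 5/12), radius 1/30; b3: center (0, -1/2), radius 1/8
One common form — equal.


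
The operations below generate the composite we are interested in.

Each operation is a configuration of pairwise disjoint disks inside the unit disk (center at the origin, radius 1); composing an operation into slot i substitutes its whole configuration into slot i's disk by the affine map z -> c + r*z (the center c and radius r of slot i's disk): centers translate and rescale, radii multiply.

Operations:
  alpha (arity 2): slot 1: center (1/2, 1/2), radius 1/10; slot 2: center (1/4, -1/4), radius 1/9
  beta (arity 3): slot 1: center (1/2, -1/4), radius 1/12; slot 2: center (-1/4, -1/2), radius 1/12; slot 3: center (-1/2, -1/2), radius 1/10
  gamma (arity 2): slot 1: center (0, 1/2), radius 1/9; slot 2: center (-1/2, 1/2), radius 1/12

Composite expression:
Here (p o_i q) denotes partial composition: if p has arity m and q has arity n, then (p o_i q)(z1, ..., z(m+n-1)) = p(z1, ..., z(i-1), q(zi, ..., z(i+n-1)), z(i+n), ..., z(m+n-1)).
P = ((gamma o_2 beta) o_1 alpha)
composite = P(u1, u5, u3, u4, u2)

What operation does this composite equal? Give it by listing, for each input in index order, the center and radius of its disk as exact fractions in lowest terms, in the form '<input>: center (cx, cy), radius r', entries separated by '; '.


u1: center (1/18, 5/9), radius 1/90; u2: center (-13/24, 11/24), radius 1/120; u3: center (-11/24, 23/48), radius 1/144; u4: center (-25/48, 11/24), radius 1/144; u5: center (1/36, 17/36), radius 1/81

Below gamma, radii multiply path by path; the u-disk centers shift.
for u1, the 2-step affine chain lands on center (1/18, 5/9), radius 1/90
for u5, the 2-step affine chain lands on center (1/36, 17/36), radius 1/81
for u3, the 2-step affine chain lands on center (-11/24, 23/48), radius 1/144
for u4, the 2-step affine chain lands on center (-25/48, 11/24), radius 1/144
for u2, the 2-step affine chain lands on center (-13/24, 11/24), radius 1/120
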